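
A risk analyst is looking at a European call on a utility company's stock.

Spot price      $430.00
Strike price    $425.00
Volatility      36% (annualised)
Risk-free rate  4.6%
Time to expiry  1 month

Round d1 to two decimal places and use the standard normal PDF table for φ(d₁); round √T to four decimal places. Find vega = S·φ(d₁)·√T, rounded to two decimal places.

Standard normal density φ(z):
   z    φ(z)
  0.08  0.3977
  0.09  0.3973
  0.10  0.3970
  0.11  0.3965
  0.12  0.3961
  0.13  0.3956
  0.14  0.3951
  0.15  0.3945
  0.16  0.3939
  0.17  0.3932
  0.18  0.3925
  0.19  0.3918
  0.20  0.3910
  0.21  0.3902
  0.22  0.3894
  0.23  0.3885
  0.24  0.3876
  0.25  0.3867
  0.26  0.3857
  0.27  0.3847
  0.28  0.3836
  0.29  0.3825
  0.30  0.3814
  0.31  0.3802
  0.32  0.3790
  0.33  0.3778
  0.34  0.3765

48.54

σ√T = 0.36·√0.08333 = 0.1039
d₁ = [ln(430/425) + (0.046 + 0.36²/2)·0.08333] / 0.1039 = [0.0117 + 0.0092] / 0.1039 = 0.2014 ≈ 0.20
√T = √0.08333 = 0.2887
φ(d₁) = φ(0.20) = 0.3910
vega = S·φ(d₁)·√T = 430·0.3910·0.2887 = 48.5391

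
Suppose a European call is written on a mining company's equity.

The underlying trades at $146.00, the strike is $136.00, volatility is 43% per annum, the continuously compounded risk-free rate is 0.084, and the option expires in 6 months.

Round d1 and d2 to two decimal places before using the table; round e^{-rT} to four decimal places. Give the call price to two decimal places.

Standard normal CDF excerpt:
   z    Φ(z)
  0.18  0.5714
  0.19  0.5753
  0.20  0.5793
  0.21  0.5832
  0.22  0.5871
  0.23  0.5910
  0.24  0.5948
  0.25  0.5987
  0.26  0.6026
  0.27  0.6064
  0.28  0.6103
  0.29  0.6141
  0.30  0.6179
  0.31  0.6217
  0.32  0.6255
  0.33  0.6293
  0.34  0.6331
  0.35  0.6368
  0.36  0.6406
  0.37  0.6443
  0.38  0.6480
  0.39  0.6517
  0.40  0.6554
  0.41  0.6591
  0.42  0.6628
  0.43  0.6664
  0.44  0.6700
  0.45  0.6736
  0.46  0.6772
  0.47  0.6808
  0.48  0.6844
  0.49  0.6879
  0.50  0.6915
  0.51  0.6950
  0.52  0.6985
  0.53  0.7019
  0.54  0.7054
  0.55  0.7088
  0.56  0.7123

$25.42

T = 0.5;  σ√T = 0.3041
d₁ = [ln(146/136) + (0.084 + ½·0.43²)·0.5] / (σ√T) = (0.0710 + 0.0882) / 0.3041 = 0.5235 which rounds to 0.52
d₂ = 0.5235 − 0.3041 = 0.2195 which rounds to 0.22
e^(−rT) = e^(−0.084·0.5) = 0.9589
N(d₁) = N(0.52) = 0.6985;  N(d₂) = N(0.22) = 0.5871
C = 146·0.6985 − 136·0.9589·0.5871 = 101.9810 − 76.5639 = 25.4171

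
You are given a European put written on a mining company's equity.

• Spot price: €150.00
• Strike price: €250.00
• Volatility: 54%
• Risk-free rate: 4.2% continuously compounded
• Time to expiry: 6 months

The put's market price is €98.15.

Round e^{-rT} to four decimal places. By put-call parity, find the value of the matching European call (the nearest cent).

e^(−rT) = e^(−0.042·0.5) = 0.9792
Put-call parity: C − P = S − K·e^(−rT) = 150 − 250·0.9792 = 150 − 244.8000 = -94.8000
C = P + (C − P) = 98.15 + (-94.8000) = 3.3500

€3.35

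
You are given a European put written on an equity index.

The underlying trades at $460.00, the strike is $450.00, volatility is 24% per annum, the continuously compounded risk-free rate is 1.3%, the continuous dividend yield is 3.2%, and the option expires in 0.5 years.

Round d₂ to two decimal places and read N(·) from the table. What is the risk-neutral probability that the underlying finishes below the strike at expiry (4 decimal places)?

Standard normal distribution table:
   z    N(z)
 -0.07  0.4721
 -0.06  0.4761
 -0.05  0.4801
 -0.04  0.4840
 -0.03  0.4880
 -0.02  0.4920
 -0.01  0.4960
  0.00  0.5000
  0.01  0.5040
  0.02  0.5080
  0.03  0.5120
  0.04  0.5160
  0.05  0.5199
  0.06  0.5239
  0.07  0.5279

σ√T = 0.24 × 0.7071 = 0.1697
ln(S/K) + (r − q + σ²/2)T = ln(460/450) + (0.013 − 0.032 + 0.24²/2)·0.5 = 0.0220 + 0.0049 = 0.0269
d₁ = 0.0269 / 0.1697 = 0.1584 which rounds to 0.16
d₂ = d₁ − σ√T = 0.1584 − 0.1697 = -0.0113 which rounds to -0.01
Risk-neutral Pr[S_T < K] = N(−d₂) = N(0.01) = 0.5040

0.5040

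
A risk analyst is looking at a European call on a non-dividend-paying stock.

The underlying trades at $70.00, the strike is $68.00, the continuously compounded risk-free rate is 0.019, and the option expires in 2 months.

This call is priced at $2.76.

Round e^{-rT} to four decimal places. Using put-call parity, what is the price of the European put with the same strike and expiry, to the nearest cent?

$0.54

e^(−rT) = e^(−0.019·0.1667) = 0.9968
Put-call parity: C − P = S − K·e^(−rT) = 70 − 68·0.9968 = 70 − 67.7824 = 2.2176
P = C − (C − P) = 2.76 − (2.2176) = 0.5424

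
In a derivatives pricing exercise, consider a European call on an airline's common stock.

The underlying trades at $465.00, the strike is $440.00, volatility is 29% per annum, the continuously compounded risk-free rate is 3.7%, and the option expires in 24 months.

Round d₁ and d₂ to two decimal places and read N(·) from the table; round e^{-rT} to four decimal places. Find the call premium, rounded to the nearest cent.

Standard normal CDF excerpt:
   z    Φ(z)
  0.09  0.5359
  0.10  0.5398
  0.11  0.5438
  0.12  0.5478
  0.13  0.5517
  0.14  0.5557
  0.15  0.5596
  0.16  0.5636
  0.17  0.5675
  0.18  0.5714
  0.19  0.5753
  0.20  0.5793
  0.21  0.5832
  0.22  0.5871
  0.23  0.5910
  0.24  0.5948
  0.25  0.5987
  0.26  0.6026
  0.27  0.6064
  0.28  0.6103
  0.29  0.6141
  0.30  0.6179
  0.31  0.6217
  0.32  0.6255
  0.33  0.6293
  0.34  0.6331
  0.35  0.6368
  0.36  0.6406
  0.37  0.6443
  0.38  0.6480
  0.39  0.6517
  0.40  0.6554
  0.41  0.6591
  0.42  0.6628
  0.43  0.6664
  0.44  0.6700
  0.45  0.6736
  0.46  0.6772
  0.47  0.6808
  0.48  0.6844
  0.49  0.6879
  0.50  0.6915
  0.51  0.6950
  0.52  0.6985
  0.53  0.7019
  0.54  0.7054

$102.59

σ√T = 0.29 × 1.4142 = 0.4101
d₁ = [ln(465/440) + (0.037 + 0.29²/2)·2] / 0.4101 = [0.0553 + 0.1581] / 0.4101 = 0.5202 → 0.52
d₂ = d₁ − σ√T = 0.5202 − 0.4101 = 0.1101 → 0.11
e^(−rT) = e^(−0.037·2) = 0.9287
N(d₁) = N(0.52) = 0.6985;  N(d₂) = N(0.11) = 0.5438
C = 465·0.6985 − 440·0.9287·0.5438 = 324.8025 − 222.2119 = 102.5906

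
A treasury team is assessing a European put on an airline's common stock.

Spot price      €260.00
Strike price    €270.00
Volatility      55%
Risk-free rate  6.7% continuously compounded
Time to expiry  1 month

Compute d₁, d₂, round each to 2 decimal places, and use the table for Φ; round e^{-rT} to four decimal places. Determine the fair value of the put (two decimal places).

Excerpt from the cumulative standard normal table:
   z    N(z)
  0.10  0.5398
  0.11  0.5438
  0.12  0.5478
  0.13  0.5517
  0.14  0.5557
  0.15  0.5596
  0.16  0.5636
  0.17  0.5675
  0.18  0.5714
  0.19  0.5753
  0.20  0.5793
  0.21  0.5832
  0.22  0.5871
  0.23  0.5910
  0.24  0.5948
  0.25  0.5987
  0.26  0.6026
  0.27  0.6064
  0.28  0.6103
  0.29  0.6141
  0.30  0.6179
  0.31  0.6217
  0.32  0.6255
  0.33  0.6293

€21.43

σ√T = 0.55·√0.08333 = 0.1588
ln(S/K) + (r + σ²/2)T = ln(260/270) + (0.067 + 0.55²/2)·0.08333 = -0.0377 + 0.0182 = -0.0196
d₁ = -0.0196 / 0.1588 = -0.1232 ⇒ -0.12
d₂ = d₁ − σ√T = -0.1232 − 0.1588 = -0.2819 ⇒ -0.28
e^(−rT) = e^(−0.067·0.08333) = 0.9944
N(−d₂) = N(0.28) = 0.6103;  N(−d₁) = N(0.12) = 0.5478
P = 270·0.9944·0.6103 − 260·0.5478 = 163.8582 − 142.4280 = 21.4302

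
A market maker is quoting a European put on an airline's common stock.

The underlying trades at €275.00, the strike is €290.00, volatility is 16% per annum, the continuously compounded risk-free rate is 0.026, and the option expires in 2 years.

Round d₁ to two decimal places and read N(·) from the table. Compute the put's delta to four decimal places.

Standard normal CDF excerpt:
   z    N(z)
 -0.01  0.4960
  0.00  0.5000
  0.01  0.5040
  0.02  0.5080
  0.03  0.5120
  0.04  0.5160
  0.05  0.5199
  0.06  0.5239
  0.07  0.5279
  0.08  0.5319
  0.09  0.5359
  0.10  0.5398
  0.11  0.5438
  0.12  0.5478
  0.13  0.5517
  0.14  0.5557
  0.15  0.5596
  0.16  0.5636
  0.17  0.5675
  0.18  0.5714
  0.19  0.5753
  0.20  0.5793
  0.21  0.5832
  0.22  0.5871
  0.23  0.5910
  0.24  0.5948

-0.4562

T = 2;  σ√T = 0.2263
ln(S/K) + (r + σ²/2)T = ln(275/290) + (0.026 + 0.16²/2)·2 = -0.0531 + 0.0776 = 0.0245
d₁ = 0.0245 / 0.2263 = 0.1082 which rounds to 0.11
N(d₁) = N(0.11) = 0.5438
Δ_put = N(d₁) − 1 = 0.5438 − 1 = -0.4562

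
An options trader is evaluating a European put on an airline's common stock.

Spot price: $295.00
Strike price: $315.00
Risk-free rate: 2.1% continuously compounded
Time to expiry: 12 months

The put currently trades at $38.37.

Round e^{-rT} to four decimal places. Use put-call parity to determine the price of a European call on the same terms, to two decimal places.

$24.92

exp(−rT) = exp(−0.021·1) = 0.9792
Put-call parity: C − P = S − K·e^(−rT) = 295 − 315·0.9792 = 295 − 308.4480 = -13.4480
C = P + (C − P) = 38.37 + (-13.4480) = 24.9220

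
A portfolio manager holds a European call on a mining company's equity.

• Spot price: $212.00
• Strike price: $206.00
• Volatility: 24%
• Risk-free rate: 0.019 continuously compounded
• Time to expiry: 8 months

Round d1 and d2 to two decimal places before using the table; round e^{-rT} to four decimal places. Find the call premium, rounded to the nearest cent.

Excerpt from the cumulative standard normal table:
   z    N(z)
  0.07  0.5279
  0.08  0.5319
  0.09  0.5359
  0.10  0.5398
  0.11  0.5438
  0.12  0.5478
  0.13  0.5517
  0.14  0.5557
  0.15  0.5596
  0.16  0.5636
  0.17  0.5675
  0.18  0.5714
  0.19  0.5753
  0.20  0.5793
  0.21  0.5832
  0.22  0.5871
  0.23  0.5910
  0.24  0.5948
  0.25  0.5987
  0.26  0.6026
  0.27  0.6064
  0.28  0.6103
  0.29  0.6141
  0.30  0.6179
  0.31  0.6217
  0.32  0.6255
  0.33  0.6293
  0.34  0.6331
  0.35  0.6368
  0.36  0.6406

σ√T = 0.24 × 0.8165 = 0.1960
ln(S/K) + (r + σ²/2)T = ln(212/206) + (0.019 + 0.24²/2)·0.6667 = 0.0287 + 0.0319 = 0.0606
d₁ = 0.0606 / 0.1960 = 0.3091 which rounds to 0.31
d₂ = d₁ − σ√T = 0.3091 − 0.1960 = 0.1132 which rounds to 0.11
e^(−rT) = e^(−0.019·0.6667) = 0.9874
N(d₁) = N(0.31) = 0.6217;  N(d₂) = N(0.11) = 0.5438
C = 212·0.6217 − 206·0.9874·0.5438 = 131.8004 − 110.6113 = 21.1891

$21.19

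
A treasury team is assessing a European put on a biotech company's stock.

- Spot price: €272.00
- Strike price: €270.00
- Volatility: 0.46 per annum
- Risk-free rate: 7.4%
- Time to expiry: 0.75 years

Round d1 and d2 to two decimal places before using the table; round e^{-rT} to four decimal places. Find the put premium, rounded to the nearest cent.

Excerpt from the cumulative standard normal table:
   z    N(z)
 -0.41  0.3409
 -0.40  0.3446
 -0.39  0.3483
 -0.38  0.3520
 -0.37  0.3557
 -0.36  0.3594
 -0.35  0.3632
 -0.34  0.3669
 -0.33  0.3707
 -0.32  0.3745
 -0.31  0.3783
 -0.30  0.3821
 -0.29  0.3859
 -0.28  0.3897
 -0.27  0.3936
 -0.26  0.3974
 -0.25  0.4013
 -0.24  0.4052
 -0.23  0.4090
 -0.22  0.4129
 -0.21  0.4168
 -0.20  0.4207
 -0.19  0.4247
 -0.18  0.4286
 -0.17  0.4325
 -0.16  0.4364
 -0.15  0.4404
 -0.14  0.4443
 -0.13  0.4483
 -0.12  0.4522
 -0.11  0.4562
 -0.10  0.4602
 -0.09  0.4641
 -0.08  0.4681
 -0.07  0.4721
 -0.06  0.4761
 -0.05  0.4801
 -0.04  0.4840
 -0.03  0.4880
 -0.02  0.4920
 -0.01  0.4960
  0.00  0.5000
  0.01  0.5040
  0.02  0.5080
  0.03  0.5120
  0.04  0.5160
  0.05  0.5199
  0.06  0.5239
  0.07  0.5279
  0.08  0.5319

σ√T = 0.46·√0.75 = 0.3984
ln(S/K) + (r + σ²/2)T = ln(272/270) + (0.074 + 0.46²/2)·0.75 = 0.0074 + 0.1349 = 0.1422
d₁ = 0.1422 / 0.3984 = 0.3570 ⇒ 0.36
d₂ = d₁ − σ√T = 0.3570 − 0.3984 = -0.0413 ⇒ -0.04
exp(−rT) = exp(−0.074·0.75) = 0.9460
N(−d₂) = N(0.04) = 0.5160;  N(−d₁) = N(-0.36) = 0.3594
P = 270·0.9460·0.5160 − 272·0.3594 = 131.7967 − 97.7568 = 34.0399

€34.04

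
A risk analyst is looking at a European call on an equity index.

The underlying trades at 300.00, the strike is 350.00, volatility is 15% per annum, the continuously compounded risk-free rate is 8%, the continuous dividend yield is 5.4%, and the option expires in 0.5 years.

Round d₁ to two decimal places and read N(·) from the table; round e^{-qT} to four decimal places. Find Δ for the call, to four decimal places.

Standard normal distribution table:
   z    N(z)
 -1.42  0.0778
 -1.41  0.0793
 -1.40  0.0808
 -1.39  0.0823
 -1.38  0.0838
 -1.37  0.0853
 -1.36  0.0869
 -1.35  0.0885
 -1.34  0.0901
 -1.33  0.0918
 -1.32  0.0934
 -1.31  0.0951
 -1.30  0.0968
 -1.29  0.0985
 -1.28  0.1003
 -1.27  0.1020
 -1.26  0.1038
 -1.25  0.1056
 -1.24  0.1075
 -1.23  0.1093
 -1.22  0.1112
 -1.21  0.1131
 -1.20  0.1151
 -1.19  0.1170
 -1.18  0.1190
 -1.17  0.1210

σ√T = 0.15 × 0.7071 = 0.1061
d₁ = [ln(300/350) + (0.08 − 0.054 + ½·0.15²)·0.5] / (σ√T) = (-0.1542 + 0.0186) / 0.1061 = -1.2777 → -1.28
N(d₁) = N(-1.28) = 0.1003
Δ_call = exp(−qT)·N(d₁) = 0.9734·0.1003 = 0.0976

0.0976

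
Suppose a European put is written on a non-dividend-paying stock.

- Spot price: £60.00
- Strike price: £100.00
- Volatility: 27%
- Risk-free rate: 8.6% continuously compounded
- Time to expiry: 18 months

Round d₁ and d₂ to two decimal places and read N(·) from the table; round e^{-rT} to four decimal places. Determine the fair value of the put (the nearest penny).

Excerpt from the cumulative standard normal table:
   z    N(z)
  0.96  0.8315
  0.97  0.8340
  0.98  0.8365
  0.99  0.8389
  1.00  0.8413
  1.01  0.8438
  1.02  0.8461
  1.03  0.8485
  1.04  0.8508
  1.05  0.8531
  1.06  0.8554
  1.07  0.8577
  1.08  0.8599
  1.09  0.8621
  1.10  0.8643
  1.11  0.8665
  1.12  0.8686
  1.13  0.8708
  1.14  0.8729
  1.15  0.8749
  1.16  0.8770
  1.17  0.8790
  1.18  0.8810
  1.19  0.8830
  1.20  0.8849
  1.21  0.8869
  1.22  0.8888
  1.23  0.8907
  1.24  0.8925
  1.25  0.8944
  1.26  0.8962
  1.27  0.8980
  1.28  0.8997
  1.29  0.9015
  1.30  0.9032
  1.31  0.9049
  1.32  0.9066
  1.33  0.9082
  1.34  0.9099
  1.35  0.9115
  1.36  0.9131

T = 1.5;  σ√T = 0.3307
d₁ = [ln(60/100) + (0.086 + 0.27²/2)·1.5] / 0.3307 = [-0.5108 + 0.1837] / 0.3307 = -0.9893 → -0.99
d₂ = d₁ − σ√T = -0.9893 − 0.3307 = -1.3200 → -1.32
e^(−rT) = e^(−0.086·1.5) = 0.8790
N(−d₂) = N(1.32) = 0.9066;  N(−d₁) = N(0.99) = 0.8389
P = 100·0.8790·0.9066 − 60·0.8389 = 79.6901 − 50.3340 = 29.3561

£29.36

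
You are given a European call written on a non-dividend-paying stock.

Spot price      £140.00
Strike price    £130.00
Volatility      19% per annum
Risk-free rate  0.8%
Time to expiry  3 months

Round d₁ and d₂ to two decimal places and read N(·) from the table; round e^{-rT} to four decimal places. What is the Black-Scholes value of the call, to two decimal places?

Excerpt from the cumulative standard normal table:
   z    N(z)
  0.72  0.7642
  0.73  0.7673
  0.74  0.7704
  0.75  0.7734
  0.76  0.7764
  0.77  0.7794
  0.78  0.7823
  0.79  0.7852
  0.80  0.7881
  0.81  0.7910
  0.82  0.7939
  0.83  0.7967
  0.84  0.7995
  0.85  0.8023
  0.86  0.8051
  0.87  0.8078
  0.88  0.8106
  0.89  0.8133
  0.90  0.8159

£11.98

σ√T = 0.19·√0.25 = 0.0950
d₁ = [ln(140/130) + (0.008 + 0.19²/2)·0.25] / 0.0950 = [0.0741 + 0.0065] / 0.0950 = 0.8486 → 0.85
d₂ = d₁ − σ√T = 0.8486 − 0.0950 = 0.7536 → 0.75
exp(−rT) = exp(−0.008·0.25) = 0.9980
C = 140·N(0.85) − 130·0.9980·N(0.75) = 140·0.8023 − 130·0.9980·0.7734 = 112.3220 − 100.3409 = 11.9811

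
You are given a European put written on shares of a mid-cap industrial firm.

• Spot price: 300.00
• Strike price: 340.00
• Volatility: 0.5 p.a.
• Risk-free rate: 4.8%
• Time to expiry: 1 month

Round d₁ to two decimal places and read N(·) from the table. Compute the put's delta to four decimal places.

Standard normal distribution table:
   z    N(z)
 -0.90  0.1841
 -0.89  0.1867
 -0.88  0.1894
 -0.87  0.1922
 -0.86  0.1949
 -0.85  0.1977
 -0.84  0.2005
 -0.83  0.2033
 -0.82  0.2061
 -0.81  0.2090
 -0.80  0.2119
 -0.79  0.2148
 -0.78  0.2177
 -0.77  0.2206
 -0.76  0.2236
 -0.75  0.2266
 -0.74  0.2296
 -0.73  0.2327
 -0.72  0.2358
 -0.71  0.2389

-0.7794

σ√T = 0.5 × 0.2887 = 0.1443
d₁ = [ln(300/340) + (0.048 + 0.5²/2)·0.08333] / 0.1443 = [-0.1252 + 0.0144] / 0.1443 = -0.7673 which rounds to -0.77
N(d₁) = N(-0.77) = 0.2206
Δ_put = N(d₁) − 1 = 0.2206 − 1 = -0.7794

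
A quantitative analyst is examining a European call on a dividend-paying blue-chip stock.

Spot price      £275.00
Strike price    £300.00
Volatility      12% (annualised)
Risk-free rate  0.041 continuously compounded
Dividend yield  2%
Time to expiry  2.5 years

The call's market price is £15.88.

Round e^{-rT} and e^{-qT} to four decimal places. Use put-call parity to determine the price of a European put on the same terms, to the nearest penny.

exp(−qT) = exp(−0.02·2.5) = 0.9512;  exp(−rT) = exp(−0.041·2.5) = 0.9026
Put-call parity: C − P = S·e^(−qT) − K·e^(−rT) = 275·0.9512 − 300·0.9026 = 261.5800 − 270.7800 = -9.2000
P = C − (C − P) = 15.88 − (-9.2000) = 25.0800

£25.08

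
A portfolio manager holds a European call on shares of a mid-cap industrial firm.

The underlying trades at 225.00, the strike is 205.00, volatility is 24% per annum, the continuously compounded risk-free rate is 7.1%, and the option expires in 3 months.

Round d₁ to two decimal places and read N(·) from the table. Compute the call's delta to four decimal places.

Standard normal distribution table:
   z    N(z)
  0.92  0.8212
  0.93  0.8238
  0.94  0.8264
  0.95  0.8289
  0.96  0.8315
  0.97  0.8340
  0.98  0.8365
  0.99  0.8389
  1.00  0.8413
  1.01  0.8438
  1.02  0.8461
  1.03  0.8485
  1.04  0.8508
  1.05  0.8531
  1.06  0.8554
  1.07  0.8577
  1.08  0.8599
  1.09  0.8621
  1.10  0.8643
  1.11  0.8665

T = 0.25;  σ√T = 0.1200
d₁ = [ln(225/205) + (0.071 + 0.24²/2)·0.25] / 0.1200 = [0.0931 + 0.0249] / 0.1200 = 0.9837 which rounds to 0.98
N(d₁) = N(0.98) = 0.8365
Δ_call = N(d₁) = 0.8365

0.8365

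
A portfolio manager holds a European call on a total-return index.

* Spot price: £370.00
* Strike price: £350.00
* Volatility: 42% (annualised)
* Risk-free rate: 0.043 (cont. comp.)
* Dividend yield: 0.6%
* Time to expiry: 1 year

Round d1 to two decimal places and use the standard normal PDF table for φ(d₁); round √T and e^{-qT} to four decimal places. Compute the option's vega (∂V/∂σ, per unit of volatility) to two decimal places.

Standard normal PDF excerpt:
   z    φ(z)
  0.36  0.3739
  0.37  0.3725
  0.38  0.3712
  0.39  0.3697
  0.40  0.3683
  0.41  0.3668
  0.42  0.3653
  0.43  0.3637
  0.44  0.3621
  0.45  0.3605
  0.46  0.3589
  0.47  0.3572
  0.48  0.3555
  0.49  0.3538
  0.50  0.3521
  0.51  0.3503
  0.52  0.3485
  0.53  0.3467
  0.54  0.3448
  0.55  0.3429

T = 1;  σ√T = 0.4200
d₁ = [ln(370/350) + (0.043 − 0.006 + 0.42²/2)·1] / 0.4200 = [0.0556 + 0.1252] / 0.4200 = 0.4304 which rounds to 0.43
√T = √1 = 1.0000
φ(d₁) = φ(0.43) = 0.3637
exp(−qT) = exp(−0.006·1) = 0.9940
vega = S·exp(−qT)·φ(d₁)·√T = 370·0.9940·0.3637·1.0000 = 133.7616

133.76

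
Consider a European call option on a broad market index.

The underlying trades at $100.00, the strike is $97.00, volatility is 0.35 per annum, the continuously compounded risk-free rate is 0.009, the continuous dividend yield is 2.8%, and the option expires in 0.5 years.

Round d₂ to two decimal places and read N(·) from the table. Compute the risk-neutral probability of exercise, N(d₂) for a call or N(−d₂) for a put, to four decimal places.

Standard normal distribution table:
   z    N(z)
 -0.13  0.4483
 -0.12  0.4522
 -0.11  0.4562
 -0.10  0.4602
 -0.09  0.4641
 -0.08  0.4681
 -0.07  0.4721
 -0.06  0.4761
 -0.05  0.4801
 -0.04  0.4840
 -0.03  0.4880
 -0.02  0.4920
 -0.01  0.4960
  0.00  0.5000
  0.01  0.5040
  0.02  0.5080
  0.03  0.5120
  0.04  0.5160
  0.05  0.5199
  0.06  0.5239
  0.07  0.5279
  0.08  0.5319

0.4840

T = 0.5;  σ√T = 0.2475
d₁ = [ln(100/97) + (0.009 − 0.028 + ½·0.35²)·0.5] / (σ√T) = (0.0305 + 0.0211) / 0.2475 = 0.2084 which rounds to 0.21
d₂ = 0.2084 − 0.2475 = -0.0391 which rounds to -0.04
Risk-neutral Pr[S_T > K] = N(d₂) = N(-0.04) = 0.4840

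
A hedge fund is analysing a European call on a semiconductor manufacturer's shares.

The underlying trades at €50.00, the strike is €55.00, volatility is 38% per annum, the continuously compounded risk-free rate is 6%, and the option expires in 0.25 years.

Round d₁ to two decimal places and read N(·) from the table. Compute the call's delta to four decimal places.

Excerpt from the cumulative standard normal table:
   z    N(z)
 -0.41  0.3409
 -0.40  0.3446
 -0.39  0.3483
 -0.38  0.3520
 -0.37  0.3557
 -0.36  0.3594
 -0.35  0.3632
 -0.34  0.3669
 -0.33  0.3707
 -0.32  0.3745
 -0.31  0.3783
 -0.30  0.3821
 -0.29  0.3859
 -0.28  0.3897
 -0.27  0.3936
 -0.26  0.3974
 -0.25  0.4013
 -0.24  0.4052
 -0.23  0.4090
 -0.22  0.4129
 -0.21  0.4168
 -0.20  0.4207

σ√T = 0.38·√0.25 = 0.1900
ln(S/K) + (r + σ²/2)T = ln(50/55) + (0.06 + 0.38²/2)·0.25 = -0.0953 + 0.0330 = -0.0623
d₁ = -0.0623 / 0.1900 = -0.3277 → -0.33
N(d₁) = N(-0.33) = 0.3707
Δ_call = N(d₁) = 0.3707

0.3707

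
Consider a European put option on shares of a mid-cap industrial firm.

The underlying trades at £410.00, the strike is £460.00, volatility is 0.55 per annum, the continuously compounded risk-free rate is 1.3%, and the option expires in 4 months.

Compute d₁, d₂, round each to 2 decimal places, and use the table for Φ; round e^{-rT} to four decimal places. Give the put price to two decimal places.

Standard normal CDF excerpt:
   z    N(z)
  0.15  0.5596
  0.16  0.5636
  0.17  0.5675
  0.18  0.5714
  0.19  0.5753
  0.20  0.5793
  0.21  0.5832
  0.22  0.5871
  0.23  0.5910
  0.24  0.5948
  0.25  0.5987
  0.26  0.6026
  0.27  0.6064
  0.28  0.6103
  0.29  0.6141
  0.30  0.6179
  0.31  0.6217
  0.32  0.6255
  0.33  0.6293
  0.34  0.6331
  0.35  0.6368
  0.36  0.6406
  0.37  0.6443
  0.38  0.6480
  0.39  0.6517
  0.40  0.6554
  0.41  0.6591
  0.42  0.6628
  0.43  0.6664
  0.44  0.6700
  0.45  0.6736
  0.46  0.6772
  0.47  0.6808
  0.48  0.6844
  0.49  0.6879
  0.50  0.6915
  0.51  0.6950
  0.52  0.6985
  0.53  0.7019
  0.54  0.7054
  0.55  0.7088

£82.45

T = 0.3333;  σ√T = 0.3175
d₁ = [ln(410/460) + (0.013 + 0.55²/2)·0.3333] / 0.3175 = [-0.1151 + 0.0548] / 0.3175 = -0.1900 which rounds to -0.19
d₂ = d₁ − σ√T = -0.1900 − 0.3175 = -0.5075 which rounds to -0.51
e^(−rT) = e^(−0.013·0.3333) = 0.9957
P = 460·0.9957·N(0.51) − 410·N(0.19) = 460·0.9957·0.6950 − 410·0.5753 = 318.3253 − 235.8730 = 82.4523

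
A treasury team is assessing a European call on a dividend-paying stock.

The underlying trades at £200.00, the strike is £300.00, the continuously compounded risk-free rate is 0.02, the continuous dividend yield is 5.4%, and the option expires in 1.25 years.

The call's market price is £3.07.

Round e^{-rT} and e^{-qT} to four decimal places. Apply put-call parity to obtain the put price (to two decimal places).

exp(−qT) = exp(−0.054·1.25) = 0.9347;  exp(−rT) = exp(−0.02·1.25) = 0.9753
Put-call parity: C − P = S·e^(−qT) − K·e^(−rT) = 200·0.9347 − 300·0.9753 = 186.9400 − 292.5900 = -105.6500
P = C − (C − P) = 3.07 − (-105.6500) = 108.7200

£108.72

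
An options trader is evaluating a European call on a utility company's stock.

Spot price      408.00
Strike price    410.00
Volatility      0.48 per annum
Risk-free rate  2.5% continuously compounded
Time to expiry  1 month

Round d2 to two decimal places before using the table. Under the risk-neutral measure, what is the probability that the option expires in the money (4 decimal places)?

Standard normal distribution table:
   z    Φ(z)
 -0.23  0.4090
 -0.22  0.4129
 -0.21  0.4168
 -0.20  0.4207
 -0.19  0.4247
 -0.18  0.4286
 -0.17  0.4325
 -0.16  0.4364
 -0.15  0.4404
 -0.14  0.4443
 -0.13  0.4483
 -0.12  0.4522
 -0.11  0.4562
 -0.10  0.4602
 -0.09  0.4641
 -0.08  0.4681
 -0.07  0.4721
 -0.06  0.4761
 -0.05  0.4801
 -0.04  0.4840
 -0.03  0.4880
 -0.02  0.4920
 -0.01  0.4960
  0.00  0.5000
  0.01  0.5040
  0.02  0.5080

0.4641

σ√T = 0.48·√0.08333 = 0.1386
d₁ = [ln(408/410) + (0.025 + ½·0.48²)·0.08333] / (σ√T) = (-0.0049 + 0.0117) / 0.1386 = 0.0490 ⇒ 0.05
d₂ = 0.0490 − 0.1386 = -0.0895 ⇒ -0.09
Pr(exercise) under Q = N(d₂) = 0.4641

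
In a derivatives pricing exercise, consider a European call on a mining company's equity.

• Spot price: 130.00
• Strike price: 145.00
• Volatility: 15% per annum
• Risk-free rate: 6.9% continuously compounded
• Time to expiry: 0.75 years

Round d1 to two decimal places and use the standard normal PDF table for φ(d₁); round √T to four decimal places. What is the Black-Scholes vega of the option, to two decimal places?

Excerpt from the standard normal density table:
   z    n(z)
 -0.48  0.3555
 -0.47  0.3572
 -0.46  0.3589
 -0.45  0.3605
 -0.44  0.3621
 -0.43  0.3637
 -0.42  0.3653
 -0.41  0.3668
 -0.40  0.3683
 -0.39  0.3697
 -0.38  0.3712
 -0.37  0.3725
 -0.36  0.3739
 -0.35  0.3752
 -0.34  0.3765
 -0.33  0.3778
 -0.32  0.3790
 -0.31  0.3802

41.79

T = 0.75;  σ√T = 0.1299
ln(S/K) + (r + σ²/2)T = ln(130/145) + (0.069 + 0.15²/2)·0.75 = -0.1092 + 0.0602 = -0.0490
d₁ = -0.0490 / 0.1299 = -0.3773 → -0.38
√T = √0.75 = 0.8660
φ(d₁) = φ(-0.38) = 0.3712
vega = S·φ(d₁)·√T = 130·0.3712·0.8660 = 41.7897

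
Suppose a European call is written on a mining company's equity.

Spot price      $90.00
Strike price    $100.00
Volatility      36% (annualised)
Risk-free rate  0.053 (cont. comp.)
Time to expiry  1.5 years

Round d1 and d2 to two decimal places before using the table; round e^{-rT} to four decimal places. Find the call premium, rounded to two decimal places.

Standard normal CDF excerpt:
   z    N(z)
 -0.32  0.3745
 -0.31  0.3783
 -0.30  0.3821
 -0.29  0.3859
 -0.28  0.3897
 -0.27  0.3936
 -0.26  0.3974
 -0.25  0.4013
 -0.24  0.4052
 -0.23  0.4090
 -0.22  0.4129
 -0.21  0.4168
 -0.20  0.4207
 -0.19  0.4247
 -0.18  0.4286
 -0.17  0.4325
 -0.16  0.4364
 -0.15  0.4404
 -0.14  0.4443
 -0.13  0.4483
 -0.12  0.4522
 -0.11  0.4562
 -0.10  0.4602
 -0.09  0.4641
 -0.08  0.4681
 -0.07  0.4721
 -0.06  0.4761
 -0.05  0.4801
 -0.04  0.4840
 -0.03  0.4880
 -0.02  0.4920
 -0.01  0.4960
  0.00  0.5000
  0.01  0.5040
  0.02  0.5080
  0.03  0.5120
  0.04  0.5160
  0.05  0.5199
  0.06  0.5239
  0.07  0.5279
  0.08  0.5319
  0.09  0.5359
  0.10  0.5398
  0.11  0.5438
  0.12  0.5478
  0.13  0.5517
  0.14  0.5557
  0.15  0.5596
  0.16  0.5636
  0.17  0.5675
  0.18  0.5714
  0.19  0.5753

T = 1.5;  σ√T = 0.4409
ln(S/K) + (r + σ²/2)T = ln(90/100) + (0.053 + 0.36²/2)·1.5 = -0.1054 + 0.1767 = 0.0713
d₁ = 0.0713 / 0.4409 = 0.1618 → 0.16
d₂ = d₁ − σ√T = 0.1618 − 0.4409 = -0.2791 → -0.28
exp(−rT) = exp(−0.053·1.5) = 0.9236
N(d₁) = N(0.16) = 0.5636;  N(d₂) = N(-0.28) = 0.3897
C = 90·0.5636 − 100·0.9236·0.3897 = 50.7240 − 35.9927 = 14.7313

$14.73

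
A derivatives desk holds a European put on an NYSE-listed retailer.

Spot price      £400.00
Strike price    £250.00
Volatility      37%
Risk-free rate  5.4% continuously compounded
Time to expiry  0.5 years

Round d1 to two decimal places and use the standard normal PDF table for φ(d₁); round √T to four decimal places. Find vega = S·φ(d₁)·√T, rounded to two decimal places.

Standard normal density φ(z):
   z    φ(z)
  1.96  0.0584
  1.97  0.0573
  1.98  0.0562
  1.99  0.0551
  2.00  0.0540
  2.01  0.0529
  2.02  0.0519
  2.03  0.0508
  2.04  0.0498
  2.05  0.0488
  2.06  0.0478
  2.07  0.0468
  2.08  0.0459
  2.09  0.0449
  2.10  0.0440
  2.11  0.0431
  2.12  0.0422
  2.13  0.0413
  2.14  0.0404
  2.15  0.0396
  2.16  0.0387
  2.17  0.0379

14.37

σ√T = 0.37 × 0.7071 = 0.2616
d₁ = [ln(400/250) + (0.054 + ½·0.37²)·0.5] / (σ√T) = (0.4700 + 0.0612) / 0.2616 = 2.0305 ≈ 2.03
√T = √0.5 = 0.7071
φ(d₁) = φ(2.03) = 0.0508
vega = S·φ(d₁)·√T = 400·0.0508·0.7071 = 14.3683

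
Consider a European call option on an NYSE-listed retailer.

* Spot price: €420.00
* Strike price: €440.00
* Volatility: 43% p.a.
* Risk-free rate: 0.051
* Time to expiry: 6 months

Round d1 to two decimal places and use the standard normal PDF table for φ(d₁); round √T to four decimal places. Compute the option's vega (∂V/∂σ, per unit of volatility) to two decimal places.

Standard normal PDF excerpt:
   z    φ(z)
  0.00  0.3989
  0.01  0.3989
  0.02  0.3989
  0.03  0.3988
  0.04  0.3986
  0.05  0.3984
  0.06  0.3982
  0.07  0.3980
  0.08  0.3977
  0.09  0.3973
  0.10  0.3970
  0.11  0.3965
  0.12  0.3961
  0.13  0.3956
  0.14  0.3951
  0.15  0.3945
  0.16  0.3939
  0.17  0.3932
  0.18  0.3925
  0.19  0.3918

T = 0.5;  σ√T = 0.3041
d₁ = [ln(420/440) + (0.051 + ½·0.43²)·0.5] / (σ√T) = (-0.0465 + 0.0717) / 0.3041 = 0.0829 ≈ 0.08
√T = √0.5 = 0.7071
φ(d₁) = φ(0.08) = 0.3977
vega = S·φ(d₁)·√T = 420·0.3977·0.7071 = 118.1097

118.11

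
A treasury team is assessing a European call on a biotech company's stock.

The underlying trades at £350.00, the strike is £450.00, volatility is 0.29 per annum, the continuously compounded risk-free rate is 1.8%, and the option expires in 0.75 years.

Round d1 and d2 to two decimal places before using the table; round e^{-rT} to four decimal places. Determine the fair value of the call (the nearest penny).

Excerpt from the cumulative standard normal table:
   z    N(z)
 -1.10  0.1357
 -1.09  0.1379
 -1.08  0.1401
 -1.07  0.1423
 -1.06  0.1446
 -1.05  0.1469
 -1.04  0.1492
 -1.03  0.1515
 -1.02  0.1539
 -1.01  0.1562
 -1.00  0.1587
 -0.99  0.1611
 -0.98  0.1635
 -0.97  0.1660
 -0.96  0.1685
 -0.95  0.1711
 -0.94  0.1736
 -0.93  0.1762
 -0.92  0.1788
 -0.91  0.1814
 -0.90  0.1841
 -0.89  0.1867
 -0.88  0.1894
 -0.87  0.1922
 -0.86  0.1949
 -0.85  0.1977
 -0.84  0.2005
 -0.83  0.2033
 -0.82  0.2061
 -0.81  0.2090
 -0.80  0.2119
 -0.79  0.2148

σ√T = 0.29 × 0.8660 = 0.2511
d₁ = [ln(350/450) + (0.018 + 0.29²/2)·0.75] / 0.2511 = [-0.2513 + 0.0450] / 0.2511 = -0.8213 ≈ -0.82
d₂ = d₁ − σ√T = -0.8213 − 0.2511 = -1.0725 ≈ -1.07
e^(−rT) = e^(−0.018·0.75) = 0.9866
N(d₁) = N(-0.82) = 0.2061;  N(d₂) = N(-1.07) = 0.1423
C = 350·0.2061 − 450·0.9866·0.1423 = 72.1350 − 63.1769 = 8.9581

£8.96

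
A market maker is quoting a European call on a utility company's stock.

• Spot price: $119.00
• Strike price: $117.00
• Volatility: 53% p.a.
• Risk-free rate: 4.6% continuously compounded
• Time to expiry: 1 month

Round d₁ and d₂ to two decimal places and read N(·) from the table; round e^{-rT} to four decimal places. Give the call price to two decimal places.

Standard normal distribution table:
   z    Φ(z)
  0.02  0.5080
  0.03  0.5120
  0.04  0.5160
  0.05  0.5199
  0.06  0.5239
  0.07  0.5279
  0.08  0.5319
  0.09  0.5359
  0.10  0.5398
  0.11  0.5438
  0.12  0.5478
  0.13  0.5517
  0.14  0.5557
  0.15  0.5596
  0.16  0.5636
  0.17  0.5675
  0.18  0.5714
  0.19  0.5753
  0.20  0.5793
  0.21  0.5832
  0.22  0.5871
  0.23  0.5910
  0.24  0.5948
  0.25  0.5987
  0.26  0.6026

$8.34

σ√T = 0.53·√0.08333 = 0.1530
d₁ = [ln(119/117) + (0.046 + 0.53²/2)·0.08333] / 0.1530 = [0.0169 + 0.0155] / 0.1530 = 0.2123 ⇒ 0.21
d₂ = d₁ − σ√T = 0.2123 − 0.1530 = 0.0593 ⇒ 0.06
exp(−rT) = exp(−0.046·0.08333) = 0.9962
N(d₁) = N(0.21) = 0.5832;  N(d₂) = N(0.06) = 0.5239
C = 119·0.5832 − 117·0.9962·0.5239 = 69.4008 − 61.0634 = 8.3374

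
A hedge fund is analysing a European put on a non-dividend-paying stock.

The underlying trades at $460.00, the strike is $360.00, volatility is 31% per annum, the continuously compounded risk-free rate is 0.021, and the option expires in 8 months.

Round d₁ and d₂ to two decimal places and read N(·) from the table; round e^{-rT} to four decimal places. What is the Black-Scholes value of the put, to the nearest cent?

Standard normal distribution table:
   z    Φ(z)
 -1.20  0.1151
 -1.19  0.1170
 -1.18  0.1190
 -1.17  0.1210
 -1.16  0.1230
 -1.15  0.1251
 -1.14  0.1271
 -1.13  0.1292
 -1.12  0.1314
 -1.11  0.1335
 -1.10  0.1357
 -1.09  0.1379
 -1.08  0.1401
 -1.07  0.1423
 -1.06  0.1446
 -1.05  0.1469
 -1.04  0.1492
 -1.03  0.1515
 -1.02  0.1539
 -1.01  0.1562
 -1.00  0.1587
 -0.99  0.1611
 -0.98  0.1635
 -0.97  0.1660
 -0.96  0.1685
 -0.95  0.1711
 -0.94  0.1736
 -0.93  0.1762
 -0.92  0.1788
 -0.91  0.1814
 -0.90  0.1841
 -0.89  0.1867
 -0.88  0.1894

$7.81

T = 0.6667;  σ√T = 0.2531
d₁ = [ln(460/360) + (0.021 + ½·0.31²)·0.6667] / (σ√T) = (0.2451 + 0.0460) / 0.2531 = 1.1503 which rounds to 1.15
d₂ = 1.1503 − 0.2531 = 0.8972 which rounds to 0.90
e^(−rT) = e^(−0.021·0.6667) = 0.9861
P = 360·0.9861·N(-0.90) − 460·N(-1.15) = 360·0.9861·0.1841 − 460·0.1251 = 65.3548 − 57.5460 = 7.8088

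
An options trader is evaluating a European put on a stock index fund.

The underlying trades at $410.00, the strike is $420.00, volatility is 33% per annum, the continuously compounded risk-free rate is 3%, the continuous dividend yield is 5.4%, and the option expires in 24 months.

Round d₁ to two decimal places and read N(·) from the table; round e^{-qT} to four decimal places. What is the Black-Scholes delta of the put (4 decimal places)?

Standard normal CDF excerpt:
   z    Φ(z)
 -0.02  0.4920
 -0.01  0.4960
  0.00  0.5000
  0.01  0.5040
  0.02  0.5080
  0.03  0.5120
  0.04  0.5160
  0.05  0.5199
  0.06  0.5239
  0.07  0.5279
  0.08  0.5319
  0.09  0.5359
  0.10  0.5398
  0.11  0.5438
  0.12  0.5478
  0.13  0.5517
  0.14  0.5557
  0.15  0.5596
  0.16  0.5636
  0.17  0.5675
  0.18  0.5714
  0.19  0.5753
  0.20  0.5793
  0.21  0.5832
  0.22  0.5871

σ√T = 0.33·√2 = 0.4667
ln(S/K) + (r − q + σ²/2)T = ln(410/420) + (0.03 − 0.054 + 0.33²/2)·2 = -0.0241 + 0.0609 = 0.0368
d₁ = 0.0368 / 0.4667 = 0.0789 ⇒ 0.08
N(d₁) = N(0.08) = 0.5319
Δ_put = exp(−qT)·(N(d₁) − 1) = 0.8976·(0.5319 − 1) = -0.4202

-0.4202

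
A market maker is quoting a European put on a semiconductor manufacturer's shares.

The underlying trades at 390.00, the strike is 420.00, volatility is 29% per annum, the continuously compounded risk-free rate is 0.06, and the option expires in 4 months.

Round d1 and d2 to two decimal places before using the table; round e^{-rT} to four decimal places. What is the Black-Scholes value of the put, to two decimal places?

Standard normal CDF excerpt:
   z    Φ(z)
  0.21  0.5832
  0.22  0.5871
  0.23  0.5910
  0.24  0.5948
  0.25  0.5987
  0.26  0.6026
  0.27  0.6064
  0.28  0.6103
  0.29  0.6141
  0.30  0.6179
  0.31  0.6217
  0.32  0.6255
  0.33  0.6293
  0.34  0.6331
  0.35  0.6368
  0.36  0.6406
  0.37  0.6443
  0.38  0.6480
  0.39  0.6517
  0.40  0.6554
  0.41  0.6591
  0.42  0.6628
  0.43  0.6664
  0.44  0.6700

39.37

σ√T = 0.29·√0.3333 = 0.1674
d₁ = [ln(390/420) + (0.06 + 0.29²/2)·0.3333] / 0.1674 = [-0.0741 + 0.0340] / 0.1674 = -0.2394 which rounds to -0.24
d₂ = d₁ − σ√T = -0.2394 − 0.1674 = -0.4069 which rounds to -0.41
e^(−rT) = e^(−0.06·0.3333) = 0.9802
N(−d₂) = N(0.41) = 0.6591;  N(−d₁) = N(0.24) = 0.5948
P = 420·0.9802·0.6591 − 390·0.5948 = 271.3409 − 231.9720 = 39.3689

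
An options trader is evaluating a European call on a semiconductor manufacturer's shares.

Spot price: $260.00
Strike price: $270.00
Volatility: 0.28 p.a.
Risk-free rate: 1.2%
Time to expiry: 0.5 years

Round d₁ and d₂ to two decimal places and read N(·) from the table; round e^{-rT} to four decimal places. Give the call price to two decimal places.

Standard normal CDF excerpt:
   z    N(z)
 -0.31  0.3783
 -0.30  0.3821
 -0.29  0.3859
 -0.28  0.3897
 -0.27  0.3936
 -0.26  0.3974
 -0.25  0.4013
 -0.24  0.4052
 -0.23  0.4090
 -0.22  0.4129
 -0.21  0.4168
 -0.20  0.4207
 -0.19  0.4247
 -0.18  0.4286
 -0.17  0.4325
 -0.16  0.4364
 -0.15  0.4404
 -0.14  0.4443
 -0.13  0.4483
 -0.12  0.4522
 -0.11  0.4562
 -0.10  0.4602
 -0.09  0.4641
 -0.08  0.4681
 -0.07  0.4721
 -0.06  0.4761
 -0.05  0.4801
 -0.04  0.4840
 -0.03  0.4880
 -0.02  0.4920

$17.13

σ√T = 0.28·√0.5 = 0.1980
ln(S/K) + (r + σ²/2)T = ln(260/270) + (0.012 + 0.28²/2)·0.5 = -0.0377 + 0.0256 = -0.0121
d₁ = -0.0121 / 0.1980 = -0.0613 which rounds to -0.06
d₂ = d₁ − σ√T = -0.0613 − 0.1980 = -0.2593 which rounds to -0.26
exp(−rT) = exp(−0.012·0.5) = 0.9940
N(d₁) = N(-0.06) = 0.4761;  N(d₂) = N(-0.26) = 0.3974
C = 260·0.4761 − 270·0.9940·0.3974 = 123.7860 − 106.6542 = 17.1318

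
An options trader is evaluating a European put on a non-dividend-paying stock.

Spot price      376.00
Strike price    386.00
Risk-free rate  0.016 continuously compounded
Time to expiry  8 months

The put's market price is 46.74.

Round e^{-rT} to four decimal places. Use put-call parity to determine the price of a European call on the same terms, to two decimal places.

40.83

exp(−rT) = exp(−0.016·0.6667) = 0.9894
Put-call parity: C − P = S − K·e^(−rT) = 376 − 386·0.9894 = 376 − 381.9084 = -5.9084
C = P + (C − P) = 46.74 + (-5.9084) = 40.8316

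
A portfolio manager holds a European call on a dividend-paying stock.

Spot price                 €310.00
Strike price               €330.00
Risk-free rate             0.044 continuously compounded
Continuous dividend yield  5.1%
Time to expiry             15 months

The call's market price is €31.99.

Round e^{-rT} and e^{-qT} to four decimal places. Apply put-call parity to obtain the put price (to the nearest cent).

e^(−qT) = e^(−0.051·1.25) = 0.9382;  e^(−rT) = e^(−0.044·1.25) = 0.9465
Put-call parity: C − P = S·e^(−qT) − K·e^(−rT) = 310·0.9382 − 330·0.9465 = 290.8420 − 312.3450 = -21.5030
P = C − (C − P) = 31.99 − (-21.5030) = 53.4930

€53.49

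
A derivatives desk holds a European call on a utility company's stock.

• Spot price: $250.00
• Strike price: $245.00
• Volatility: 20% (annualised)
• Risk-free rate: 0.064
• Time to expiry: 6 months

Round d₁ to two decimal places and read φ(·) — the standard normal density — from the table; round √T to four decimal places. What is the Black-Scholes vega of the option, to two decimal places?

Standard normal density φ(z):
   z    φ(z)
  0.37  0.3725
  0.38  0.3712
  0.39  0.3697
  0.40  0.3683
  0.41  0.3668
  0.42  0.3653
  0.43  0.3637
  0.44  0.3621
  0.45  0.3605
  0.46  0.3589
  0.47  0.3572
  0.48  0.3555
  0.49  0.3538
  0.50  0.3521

64.01

σ√T = 0.2 × 0.7071 = 0.1414
d₁ = [ln(250/245) + (0.064 + 0.2²/2)·0.5] / 0.1414 = [0.0202 + 0.0420] / 0.1414 = 0.4398 which rounds to 0.44
√T = √0.5 = 0.7071
φ(d₁) = φ(0.44) = 0.3621
vega = S·φ(d₁)·√T = 250·0.3621·0.7071 = 64.0102
(The put has the same vega.)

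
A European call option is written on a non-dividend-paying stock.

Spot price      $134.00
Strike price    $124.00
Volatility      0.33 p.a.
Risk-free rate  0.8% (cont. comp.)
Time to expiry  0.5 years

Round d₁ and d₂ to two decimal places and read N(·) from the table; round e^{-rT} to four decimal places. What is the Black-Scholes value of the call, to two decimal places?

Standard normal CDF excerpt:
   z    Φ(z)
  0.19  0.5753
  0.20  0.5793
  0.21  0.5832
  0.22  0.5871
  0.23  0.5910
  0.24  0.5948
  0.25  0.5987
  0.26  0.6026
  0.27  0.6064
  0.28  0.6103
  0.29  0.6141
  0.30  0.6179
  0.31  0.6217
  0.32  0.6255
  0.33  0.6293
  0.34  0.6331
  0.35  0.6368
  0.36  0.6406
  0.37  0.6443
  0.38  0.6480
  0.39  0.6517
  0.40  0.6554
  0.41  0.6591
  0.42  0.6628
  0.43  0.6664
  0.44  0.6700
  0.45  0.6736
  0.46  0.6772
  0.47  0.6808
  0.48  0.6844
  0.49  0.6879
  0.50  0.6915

T = 0.5;  σ√T = 0.2333
ln(S/K) + (r + σ²/2)T = ln(134/124) + (0.008 + 0.33²/2)·0.5 = 0.0776 + 0.0312 = 0.1088
d₁ = 0.1088 / 0.2333 = 0.4662 which rounds to 0.47
d₂ = d₁ − σ√T = 0.4662 − 0.2333 = 0.2328 which rounds to 0.23
e^(−rT) = e^(−0.008·0.5) = 0.9960
C = 134·N(0.47) − 124·0.9960·N(0.23) = 134·0.6808 − 124·0.9960·0.5910 = 91.2272 − 72.9909 = 18.2363

$18.24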